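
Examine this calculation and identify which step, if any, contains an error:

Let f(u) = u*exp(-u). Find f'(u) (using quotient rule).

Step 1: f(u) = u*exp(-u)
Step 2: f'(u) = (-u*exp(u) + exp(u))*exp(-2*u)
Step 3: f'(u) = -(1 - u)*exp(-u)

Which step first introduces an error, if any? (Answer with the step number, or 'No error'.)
Step 3

Step 3 is incorrect due to a sign flip.
The step shows: -(1 - u)*exp(-u)
The correct value should be: (1 - u)*exp(-u)

Explanation: The sign of the whole expression was flipped: the term (1 - u)*exp(-u) was incorrectly written as -(1 - u)*exp(-u)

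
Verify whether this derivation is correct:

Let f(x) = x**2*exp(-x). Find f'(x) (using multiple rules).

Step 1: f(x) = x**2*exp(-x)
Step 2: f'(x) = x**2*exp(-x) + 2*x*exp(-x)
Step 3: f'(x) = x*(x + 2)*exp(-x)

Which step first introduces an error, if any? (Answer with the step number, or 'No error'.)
Step 2

Step 2 is incorrect due to a sign flip.
The step shows: x**2*exp(-x) + 2*x*exp(-x)
The correct value should be: -x**2*exp(-x) + 2*x*exp(-x)

Explanation: The sign of one term was flipped: the term -x**2*exp(-x) was incorrectly written as x**2*exp(-x)
The later steps are derived from this incorrect expression, so the error originates in Step 2.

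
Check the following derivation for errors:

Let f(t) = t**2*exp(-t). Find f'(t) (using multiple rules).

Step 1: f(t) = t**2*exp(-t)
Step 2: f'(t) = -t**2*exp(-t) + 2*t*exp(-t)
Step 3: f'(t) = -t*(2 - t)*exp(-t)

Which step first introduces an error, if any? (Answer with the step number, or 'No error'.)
Step 3

Step 3 is incorrect due to a sign flip.
The step shows: -t*(2 - t)*exp(-t)
The correct value should be: t*(2 - t)*exp(-t)

Explanation: The sign of the whole expression was flipped: the term t*(2 - t)*exp(-t) was incorrectly written as -t*(2 - t)*exp(-t)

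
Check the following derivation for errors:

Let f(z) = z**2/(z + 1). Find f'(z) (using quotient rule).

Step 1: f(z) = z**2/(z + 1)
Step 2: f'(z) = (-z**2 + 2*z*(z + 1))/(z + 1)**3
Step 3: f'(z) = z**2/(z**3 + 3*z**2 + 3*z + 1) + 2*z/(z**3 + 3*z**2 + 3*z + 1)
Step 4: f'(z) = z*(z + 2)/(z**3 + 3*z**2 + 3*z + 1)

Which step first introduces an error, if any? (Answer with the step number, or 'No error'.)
Step 2

Step 2 is incorrect due to a wrong exponent.
The step shows: (-z**2 + 2*z*(z + 1))/(z + 1)**3
The correct value should be: (-z**2 + 2*z*(z + 1))/(z + 1)**2

Explanation: The exponent -2 on z + 1 was incorrectly written as -3: the term (-z**2 + 2*z*(z + 1))/(z + 1)**2 was incorrectly written as (-z**2 + 2*z*(z + 1))/(z + 1)**3
The later steps are derived from this incorrect expression, so the error originates in Step 2.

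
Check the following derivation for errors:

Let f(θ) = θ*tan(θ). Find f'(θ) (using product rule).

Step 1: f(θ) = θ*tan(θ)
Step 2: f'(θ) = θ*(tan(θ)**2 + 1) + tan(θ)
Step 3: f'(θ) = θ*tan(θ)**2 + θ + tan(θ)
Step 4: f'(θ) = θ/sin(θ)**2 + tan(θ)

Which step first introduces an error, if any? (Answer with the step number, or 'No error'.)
Step 4

Step 4 is incorrect due to a wrong trig function.
The step shows: θ/sin(θ)**2 + tan(θ)
The correct value should be: θ/cos(θ)**2 + tan(θ)

Explanation: cos(θ) was incorrectly written as sin(θ): the term θ/cos(θ)**2 was incorrectly written as θ/sin(θ)**2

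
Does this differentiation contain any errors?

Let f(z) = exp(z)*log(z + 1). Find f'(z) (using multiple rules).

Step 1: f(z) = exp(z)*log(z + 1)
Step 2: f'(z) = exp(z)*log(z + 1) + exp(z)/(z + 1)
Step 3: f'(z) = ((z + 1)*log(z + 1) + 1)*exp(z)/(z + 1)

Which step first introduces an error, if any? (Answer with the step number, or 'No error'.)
No error

All steps in this derivation are correct.
The final answer f'(z) = ((z + 1)*log(z + 1) + 1)*exp(z)/(z + 1) is valid.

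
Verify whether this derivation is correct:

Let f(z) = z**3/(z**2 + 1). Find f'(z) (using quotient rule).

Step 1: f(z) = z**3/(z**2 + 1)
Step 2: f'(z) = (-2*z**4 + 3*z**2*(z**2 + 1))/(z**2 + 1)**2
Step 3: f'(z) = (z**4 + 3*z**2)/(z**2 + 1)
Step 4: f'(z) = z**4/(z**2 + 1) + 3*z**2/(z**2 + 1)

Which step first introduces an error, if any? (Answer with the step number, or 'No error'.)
Step 3

Step 3 is incorrect due to a wrong exponent.
The step shows: (z**4 + 3*z**2)/(z**2 + 1)
The correct value should be: (z**4 + 3*z**2)/(z**2 + 1)**2

Explanation: The exponent -2 on z**2 + 1 was incorrectly written as -1: the term (z**4 + 3*z**2)/(z**2 + 1)**2 was incorrectly written as (z**4 + 3*z**2)/(z**2 + 1)
The later steps are derived from this incorrect expression, so the error originates in Step 3.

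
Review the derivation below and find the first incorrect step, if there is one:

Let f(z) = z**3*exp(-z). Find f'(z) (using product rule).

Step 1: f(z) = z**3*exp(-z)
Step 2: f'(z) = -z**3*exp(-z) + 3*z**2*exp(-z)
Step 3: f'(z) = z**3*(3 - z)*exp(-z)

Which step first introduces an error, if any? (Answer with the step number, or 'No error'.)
Step 3

Step 3 is incorrect due to a wrong exponent.
The step shows: z**3*(3 - z)*exp(-z)
The correct value should be: z**2*(3 - z)*exp(-z)

Explanation: The exponent 2 on z was incorrectly written as 3: the term z**2*(3 - z)*exp(-z) was incorrectly written as z**3*(3 - z)*exp(-z)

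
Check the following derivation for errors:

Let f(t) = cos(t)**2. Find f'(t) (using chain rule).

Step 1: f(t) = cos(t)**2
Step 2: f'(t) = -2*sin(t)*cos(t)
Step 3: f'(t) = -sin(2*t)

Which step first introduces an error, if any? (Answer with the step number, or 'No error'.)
No error

All steps in this derivation are correct.
The final answer f'(t) = -sin(2*t) is valid.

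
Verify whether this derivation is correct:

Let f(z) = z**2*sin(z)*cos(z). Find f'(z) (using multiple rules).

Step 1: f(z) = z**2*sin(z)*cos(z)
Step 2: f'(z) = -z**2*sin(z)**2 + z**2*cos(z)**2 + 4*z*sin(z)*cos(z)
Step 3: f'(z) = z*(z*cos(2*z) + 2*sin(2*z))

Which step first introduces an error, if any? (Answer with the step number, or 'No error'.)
Step 2

Step 2 is incorrect due to a wrong coefficient.
The step shows: -z**2*sin(z)**2 + z**2*cos(z)**2 + 4*z*sin(z)*cos(z)
The correct value should be: -z**2*sin(z)**2 + z**2*cos(z)**2 + 2*z*sin(z)*cos(z)

Explanation: The coefficient 2 was incorrectly written as 4: the term 2*z*sin(z)*cos(z) was incorrectly written as 4*z*sin(z)*cos(z)
The later steps are derived from this incorrect expression, so the error originates in Step 2.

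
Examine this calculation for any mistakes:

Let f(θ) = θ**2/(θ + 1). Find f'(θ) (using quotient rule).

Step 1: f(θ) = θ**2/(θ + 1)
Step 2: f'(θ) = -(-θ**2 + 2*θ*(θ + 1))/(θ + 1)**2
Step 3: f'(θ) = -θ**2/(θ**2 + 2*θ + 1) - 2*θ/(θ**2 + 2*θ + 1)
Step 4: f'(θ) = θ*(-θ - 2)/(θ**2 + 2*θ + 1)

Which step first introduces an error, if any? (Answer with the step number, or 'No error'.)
Step 2

Step 2 is incorrect due to a sign flip.
The step shows: -(-θ**2 + 2*θ*(θ + 1))/(θ + 1)**2
The correct value should be: (-θ**2 + 2*θ*(θ + 1))/(θ + 1)**2

Explanation: The sign of the whole expression was flipped: the term (-θ**2 + 2*θ*(θ + 1))/(θ + 1)**2 was incorrectly written as -(-θ**2 + 2*θ*(θ + 1))/(θ + 1)**2
The later steps are derived from this incorrect expression, so the error originates in Step 2.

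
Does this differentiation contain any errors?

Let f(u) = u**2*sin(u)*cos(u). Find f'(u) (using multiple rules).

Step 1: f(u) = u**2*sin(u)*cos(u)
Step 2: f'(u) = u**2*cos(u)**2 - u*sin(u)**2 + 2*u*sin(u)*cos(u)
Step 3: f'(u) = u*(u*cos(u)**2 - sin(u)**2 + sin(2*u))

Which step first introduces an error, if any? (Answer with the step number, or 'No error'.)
Step 2

Step 2 is incorrect due to a wrong exponent.
The step shows: u**2*cos(u)**2 - u*sin(u)**2 + 2*u*sin(u)*cos(u)
The correct value should be: -u**2*sin(u)**2 + u**2*cos(u)**2 + 2*u*sin(u)*cos(u)

Explanation: The exponent 2 on u was incorrectly written as 1: the term -u**2*sin(u)**2 was incorrectly written as -u*sin(u)**2
The later steps are derived from this incorrect expression, so the error originates in Step 2.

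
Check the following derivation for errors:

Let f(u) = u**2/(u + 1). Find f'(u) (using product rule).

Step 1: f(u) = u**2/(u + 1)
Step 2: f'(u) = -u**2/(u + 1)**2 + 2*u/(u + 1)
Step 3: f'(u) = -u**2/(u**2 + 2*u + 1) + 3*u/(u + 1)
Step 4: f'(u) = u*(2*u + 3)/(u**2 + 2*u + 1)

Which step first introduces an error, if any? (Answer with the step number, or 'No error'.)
Step 3

Step 3 is incorrect due to a wrong coefficient.
The step shows: -u**2/(u**2 + 2*u + 1) + 3*u/(u + 1)
The correct value should be: -u**2/(u**2 + 2*u + 1) + 2*u/(u + 1)

Explanation: The coefficient 2 was incorrectly written as 3: the term 2*u/(u + 1) was incorrectly written as 3*u/(u + 1)
The later steps are derived from this incorrect expression, so the error originates in Step 3.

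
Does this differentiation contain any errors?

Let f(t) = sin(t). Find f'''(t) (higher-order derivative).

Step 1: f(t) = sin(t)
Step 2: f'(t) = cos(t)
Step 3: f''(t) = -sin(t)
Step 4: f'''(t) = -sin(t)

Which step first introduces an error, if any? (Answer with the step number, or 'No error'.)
Step 4

Step 4 is incorrect due to a wrong trig function.
The step shows: -sin(t)
The correct value should be: -cos(t)

Explanation: cos(t) was incorrectly written as sin(t): the term -cos(t) was incorrectly written as -sin(t)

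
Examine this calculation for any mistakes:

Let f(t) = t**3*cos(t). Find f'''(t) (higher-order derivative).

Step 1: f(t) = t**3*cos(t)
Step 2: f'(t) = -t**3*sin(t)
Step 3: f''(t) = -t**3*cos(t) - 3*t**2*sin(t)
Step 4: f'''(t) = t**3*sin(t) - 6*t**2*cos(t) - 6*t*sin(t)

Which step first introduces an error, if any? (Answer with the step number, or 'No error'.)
Step 2

Step 2 is incorrect due to a dropped term.
The step shows: -t**3*sin(t)
The correct value should be: -t**3*sin(t) + 3*t**2*cos(t)

Explanation: A term was dropped: the term 3*t**2*cos(t) was incorrectly omitted
The later steps are derived from this incorrect expression, so the error originates in Step 2.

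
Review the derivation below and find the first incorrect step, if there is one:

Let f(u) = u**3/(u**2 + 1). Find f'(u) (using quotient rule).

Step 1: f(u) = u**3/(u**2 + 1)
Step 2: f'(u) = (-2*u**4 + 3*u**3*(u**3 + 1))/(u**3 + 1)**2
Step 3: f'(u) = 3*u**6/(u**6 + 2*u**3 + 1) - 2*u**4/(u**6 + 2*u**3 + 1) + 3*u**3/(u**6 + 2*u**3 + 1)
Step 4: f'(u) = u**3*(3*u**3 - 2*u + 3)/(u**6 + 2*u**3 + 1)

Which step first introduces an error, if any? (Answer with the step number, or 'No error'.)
Step 2

Step 2 is incorrect due to a wrong exponent.
The step shows: (-2*u**4 + 3*u**3*(u**3 + 1))/(u**3 + 1)**2
The correct value should be: (-2*u**4 + 3*u**2*(u**2 + 1))/(u**2 + 1)**2

Explanation: The exponent 2 on u was incorrectly written as 3: the term (-2*u**4 + 3*u**2*(u**2 + 1))/(u**2 + 1)**2 was incorrectly written as (-2*u**4 + 3*u**3*(u**3 + 1))/(u**3 + 1)**2
The later steps are derived from this incorrect expression, so the error originates in Step 2.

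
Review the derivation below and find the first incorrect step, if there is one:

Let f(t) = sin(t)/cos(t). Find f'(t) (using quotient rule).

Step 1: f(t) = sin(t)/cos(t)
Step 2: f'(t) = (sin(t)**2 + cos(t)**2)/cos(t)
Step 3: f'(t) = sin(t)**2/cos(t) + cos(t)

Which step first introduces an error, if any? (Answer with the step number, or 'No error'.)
Step 2

Step 2 is incorrect due to a wrong exponent.
The step shows: (sin(t)**2 + cos(t)**2)/cos(t)
The correct value should be: (sin(t)**2 + cos(t)**2)/cos(t)**2

Explanation: The exponent -2 on cos(t) was incorrectly written as -1: the term (sin(t)**2 + cos(t)**2)/cos(t)**2 was incorrectly written as (sin(t)**2 + cos(t)**2)/cos(t)
The later steps are derived from this incorrect expression, so the error originates in Step 2.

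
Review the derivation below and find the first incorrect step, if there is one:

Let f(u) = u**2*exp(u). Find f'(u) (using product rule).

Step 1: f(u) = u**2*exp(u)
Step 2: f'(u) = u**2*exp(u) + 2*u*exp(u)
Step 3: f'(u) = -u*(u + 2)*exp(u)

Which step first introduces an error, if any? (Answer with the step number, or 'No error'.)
Step 3

Step 3 is incorrect due to a sign flip.
The step shows: -u*(u + 2)*exp(u)
The correct value should be: u*(u + 2)*exp(u)

Explanation: The sign of the whole expression was flipped: the term u*(u + 2)*exp(u) was incorrectly written as -u*(u + 2)*exp(u)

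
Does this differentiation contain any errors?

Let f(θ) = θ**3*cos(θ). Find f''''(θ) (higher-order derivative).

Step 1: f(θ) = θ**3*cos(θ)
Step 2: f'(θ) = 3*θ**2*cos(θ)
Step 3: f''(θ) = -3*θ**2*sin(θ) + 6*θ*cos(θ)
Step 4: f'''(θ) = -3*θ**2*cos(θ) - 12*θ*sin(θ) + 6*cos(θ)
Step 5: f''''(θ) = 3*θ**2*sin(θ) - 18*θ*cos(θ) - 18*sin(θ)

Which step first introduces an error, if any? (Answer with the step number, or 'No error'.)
Step 2

Step 2 is incorrect due to a dropped term.
The step shows: 3*θ**2*cos(θ)
The correct value should be: -θ**3*sin(θ) + 3*θ**2*cos(θ)

Explanation: A term was dropped: the term -θ**3*sin(θ) was incorrectly omitted
The later steps are derived from this incorrect expression, so the error originates in Step 2.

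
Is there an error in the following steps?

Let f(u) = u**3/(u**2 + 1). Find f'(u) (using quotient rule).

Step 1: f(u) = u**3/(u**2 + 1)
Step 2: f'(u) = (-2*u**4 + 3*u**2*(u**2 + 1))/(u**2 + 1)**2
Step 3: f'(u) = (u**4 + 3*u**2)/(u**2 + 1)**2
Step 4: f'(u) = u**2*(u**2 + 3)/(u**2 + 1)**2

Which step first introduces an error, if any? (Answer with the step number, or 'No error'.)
No error

All steps in this derivation are correct.
The final answer f'(u) = u**2*(u**2 + 3)/(u**2 + 1)**2 is valid.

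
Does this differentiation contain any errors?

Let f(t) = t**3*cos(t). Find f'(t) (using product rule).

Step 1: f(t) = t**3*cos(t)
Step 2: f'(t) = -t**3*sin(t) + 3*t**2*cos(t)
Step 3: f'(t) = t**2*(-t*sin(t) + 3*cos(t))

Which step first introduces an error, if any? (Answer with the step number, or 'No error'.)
No error

All steps in this derivation are correct.
The final answer f'(t) = t**2*(-t*sin(t) + 3*cos(t)) is valid.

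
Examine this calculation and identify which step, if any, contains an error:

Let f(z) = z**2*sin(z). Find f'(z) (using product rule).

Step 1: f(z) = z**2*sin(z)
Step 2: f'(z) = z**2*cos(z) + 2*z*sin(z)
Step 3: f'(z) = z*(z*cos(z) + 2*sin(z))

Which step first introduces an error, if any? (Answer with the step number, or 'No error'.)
No error

All steps in this derivation are correct.
The final answer f'(z) = z*(z*cos(z) + 2*sin(z)) is valid.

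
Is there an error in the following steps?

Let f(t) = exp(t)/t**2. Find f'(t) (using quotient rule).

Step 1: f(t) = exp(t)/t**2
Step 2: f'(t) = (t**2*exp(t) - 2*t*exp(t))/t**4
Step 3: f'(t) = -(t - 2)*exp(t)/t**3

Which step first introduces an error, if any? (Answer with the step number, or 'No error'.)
Step 3

Step 3 is incorrect due to a sign flip.
The step shows: -(t - 2)*exp(t)/t**3
The correct value should be: (t - 2)*exp(t)/t**3

Explanation: The sign of the whole expression was flipped: the term (t - 2)*exp(t)/t**3 was incorrectly written as -(t - 2)*exp(t)/t**3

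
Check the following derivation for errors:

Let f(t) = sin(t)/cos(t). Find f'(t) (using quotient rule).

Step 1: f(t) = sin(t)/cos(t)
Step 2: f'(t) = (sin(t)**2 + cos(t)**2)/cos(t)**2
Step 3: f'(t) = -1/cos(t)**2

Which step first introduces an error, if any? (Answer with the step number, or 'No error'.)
Step 3

Step 3 is incorrect due to a sign flip.
The step shows: -1/cos(t)**2
The correct value should be: cos(t)**(-2)

Explanation: The sign of the whole expression was flipped: the term cos(t)**(-2) was incorrectly written as -1/cos(t)**2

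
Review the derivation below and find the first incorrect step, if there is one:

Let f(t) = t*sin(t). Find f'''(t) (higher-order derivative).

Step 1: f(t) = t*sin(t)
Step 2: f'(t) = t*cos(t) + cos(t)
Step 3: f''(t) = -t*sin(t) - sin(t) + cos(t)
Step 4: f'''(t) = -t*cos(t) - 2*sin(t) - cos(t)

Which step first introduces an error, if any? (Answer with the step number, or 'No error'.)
Step 2

Step 2 is incorrect due to a wrong trig function.
The step shows: t*cos(t) + cos(t)
The correct value should be: t*cos(t) + sin(t)

Explanation: sin(t) was incorrectly written as cos(t): the term sin(t) was incorrectly written as cos(t)
The later steps are derived from this incorrect expression, so the error originates in Step 2.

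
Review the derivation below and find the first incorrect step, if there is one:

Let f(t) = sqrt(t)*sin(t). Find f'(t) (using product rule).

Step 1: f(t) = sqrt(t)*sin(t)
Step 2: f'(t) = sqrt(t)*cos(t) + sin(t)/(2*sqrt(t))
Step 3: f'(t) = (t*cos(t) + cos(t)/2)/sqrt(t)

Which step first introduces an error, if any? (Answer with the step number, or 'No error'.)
Step 3

Step 3 is incorrect due to a wrong trig function.
The step shows: (t*cos(t) + cos(t)/2)/sqrt(t)
The correct value should be: (t*cos(t) + sin(t)/2)/sqrt(t)

Explanation: sin(t) was incorrectly written as cos(t): the term (t*cos(t) + sin(t)/2)/sqrt(t) was incorrectly written as (t*cos(t) + cos(t)/2)/sqrt(t)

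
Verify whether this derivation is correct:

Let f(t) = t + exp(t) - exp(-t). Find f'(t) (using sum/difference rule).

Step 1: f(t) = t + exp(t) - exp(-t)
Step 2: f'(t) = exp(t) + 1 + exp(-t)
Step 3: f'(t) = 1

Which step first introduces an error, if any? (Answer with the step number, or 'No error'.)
Step 3

Step 3 is incorrect due to a dropped term.
The step shows: 1
The correct value should be: 2*cosh(t) + 1

Explanation: A term was dropped: the term 2*cosh(t) was incorrectly omitted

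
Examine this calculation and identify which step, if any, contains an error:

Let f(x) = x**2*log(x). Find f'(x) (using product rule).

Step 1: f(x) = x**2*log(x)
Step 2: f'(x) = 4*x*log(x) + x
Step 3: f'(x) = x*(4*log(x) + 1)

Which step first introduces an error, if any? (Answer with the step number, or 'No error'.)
Step 2

Step 2 is incorrect due to a wrong coefficient.
The step shows: 4*x*log(x) + x
The correct value should be: 2*x*log(x) + x

Explanation: The coefficient 2 was incorrectly written as 4: the term 2*x*log(x) was incorrectly written as 4*x*log(x)
The later steps are derived from this incorrect expression, so the error originates in Step 2.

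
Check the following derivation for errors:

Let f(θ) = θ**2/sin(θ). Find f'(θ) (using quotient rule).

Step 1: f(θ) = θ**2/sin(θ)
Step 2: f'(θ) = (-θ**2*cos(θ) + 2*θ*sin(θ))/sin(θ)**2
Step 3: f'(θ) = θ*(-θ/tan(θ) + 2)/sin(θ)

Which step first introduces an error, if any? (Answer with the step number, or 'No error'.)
No error

All steps in this derivation are correct.
The final answer f'(θ) = θ*(-θ/tan(θ) + 2)/sin(θ) is valid.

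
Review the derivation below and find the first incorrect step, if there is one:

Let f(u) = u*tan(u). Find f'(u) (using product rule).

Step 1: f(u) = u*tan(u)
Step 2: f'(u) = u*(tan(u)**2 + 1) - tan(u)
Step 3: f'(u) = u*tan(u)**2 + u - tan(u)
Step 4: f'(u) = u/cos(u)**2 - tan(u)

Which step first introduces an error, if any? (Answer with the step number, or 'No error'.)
Step 2

Step 2 is incorrect due to a sign flip.
The step shows: u*(tan(u)**2 + 1) - tan(u)
The correct value should be: u*(tan(u)**2 + 1) + tan(u)

Explanation: The sign of one term was flipped: the term tan(u) was incorrectly written as -tan(u)
The later steps are derived from this incorrect expression, so the error originates in Step 2.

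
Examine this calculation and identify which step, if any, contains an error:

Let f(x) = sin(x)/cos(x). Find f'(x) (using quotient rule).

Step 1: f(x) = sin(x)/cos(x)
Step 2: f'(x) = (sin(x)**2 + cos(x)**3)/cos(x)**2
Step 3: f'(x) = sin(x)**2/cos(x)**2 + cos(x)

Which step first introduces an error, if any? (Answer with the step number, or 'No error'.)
Step 2

Step 2 is incorrect due to a wrong exponent.
The step shows: (sin(x)**2 + cos(x)**3)/cos(x)**2
The correct value should be: (sin(x)**2 + cos(x)**2)/cos(x)**2

Explanation: The exponent 2 on cos(x) was incorrectly written as 3: the term (sin(x)**2 + cos(x)**2)/cos(x)**2 was incorrectly written as (sin(x)**2 + cos(x)**3)/cos(x)**2
The later steps are derived from this incorrect expression, so the error originates in Step 2.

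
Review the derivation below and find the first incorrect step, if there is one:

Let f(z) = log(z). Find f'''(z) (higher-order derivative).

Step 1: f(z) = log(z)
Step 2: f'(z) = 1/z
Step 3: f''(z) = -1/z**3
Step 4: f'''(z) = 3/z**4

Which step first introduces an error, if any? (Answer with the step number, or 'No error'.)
Step 3

Step 3 is incorrect due to a wrong exponent.
The step shows: -1/z**3
The correct value should be: -1/z**2

Explanation: The exponent -2 on z was incorrectly written as -3: the term -1/z**2 was incorrectly written as -1/z**3
The later steps are derived from this incorrect expression, so the error originates in Step 3.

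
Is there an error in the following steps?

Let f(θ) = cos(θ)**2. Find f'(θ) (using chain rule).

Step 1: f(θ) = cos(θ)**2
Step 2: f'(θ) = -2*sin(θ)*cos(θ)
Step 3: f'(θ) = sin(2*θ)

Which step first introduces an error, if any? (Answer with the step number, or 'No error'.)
Step 3

Step 3 is incorrect due to a sign flip.
The step shows: sin(2*θ)
The correct value should be: -sin(2*θ)

Explanation: The sign of the whole expression was flipped: the term -sin(2*θ) was incorrectly written as sin(2*θ)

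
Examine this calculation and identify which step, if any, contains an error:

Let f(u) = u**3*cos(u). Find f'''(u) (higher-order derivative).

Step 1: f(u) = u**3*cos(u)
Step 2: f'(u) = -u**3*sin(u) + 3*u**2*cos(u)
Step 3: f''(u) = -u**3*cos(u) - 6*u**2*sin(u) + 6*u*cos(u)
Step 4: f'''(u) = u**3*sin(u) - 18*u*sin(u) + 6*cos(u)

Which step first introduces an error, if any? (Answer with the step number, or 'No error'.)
Step 4

Step 4 is incorrect due to a dropped term.
The step shows: u**3*sin(u) - 18*u*sin(u) + 6*cos(u)
The correct value should be: u**3*sin(u) - 9*u**2*cos(u) - 18*u*sin(u) + 6*cos(u)

Explanation: A term was dropped: the term -9*u**2*cos(u) was incorrectly omitted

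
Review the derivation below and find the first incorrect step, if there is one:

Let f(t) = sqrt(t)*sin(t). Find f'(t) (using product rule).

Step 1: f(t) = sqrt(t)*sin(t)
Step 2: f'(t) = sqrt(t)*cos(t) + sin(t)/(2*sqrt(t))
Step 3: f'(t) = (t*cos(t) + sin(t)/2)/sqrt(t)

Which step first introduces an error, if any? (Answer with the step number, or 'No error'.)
No error

All steps in this derivation are correct.
The final answer f'(t) = (t*cos(t) + sin(t)/2)/sqrt(t) is valid.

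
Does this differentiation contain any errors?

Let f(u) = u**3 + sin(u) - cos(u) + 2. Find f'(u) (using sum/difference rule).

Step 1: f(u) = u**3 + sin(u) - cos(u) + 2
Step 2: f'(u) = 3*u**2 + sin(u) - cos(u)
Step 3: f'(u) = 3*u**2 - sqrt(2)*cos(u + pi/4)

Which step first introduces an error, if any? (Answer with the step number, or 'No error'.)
Step 2

Step 2 is incorrect due to a sign flip.
The step shows: 3*u**2 + sin(u) - cos(u)
The correct value should be: 3*u**2 + sin(u) + cos(u)

Explanation: The sign of one term was flipped: the term cos(u) was incorrectly written as -cos(u)
The later steps are derived from this incorrect expression, so the error originates in Step 2.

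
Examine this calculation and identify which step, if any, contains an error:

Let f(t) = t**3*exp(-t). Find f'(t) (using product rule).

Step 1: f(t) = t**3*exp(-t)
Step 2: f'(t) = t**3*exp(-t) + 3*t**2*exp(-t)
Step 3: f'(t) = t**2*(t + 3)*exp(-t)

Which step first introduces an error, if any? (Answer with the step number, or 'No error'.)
Step 2

Step 2 is incorrect due to a sign flip.
The step shows: t**3*exp(-t) + 3*t**2*exp(-t)
The correct value should be: -t**3*exp(-t) + 3*t**2*exp(-t)

Explanation: The sign of one term was flipped: the term -t**3*exp(-t) was incorrectly written as t**3*exp(-t)
The later steps are derived from this incorrect expression, so the error originates in Step 2.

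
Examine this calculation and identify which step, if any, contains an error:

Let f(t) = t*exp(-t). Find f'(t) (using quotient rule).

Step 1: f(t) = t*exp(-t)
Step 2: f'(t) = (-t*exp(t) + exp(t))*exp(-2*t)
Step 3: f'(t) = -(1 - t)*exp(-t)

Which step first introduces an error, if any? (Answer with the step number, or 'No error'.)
Step 3

Step 3 is incorrect due to a sign flip.
The step shows: -(1 - t)*exp(-t)
The correct value should be: (1 - t)*exp(-t)

Explanation: The sign of the whole expression was flipped: the term (1 - t)*exp(-t) was incorrectly written as -(1 - t)*exp(-t)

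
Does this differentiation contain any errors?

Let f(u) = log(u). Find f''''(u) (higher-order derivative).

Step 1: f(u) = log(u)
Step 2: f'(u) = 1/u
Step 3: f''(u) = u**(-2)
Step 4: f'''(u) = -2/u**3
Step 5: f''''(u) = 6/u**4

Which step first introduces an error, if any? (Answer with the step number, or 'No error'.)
Step 3

Step 3 is incorrect due to a sign flip.
The step shows: u**(-2)
The correct value should be: -1/u**2

Explanation: The sign of the whole expression was flipped: the term -1/u**2 was incorrectly written as u**(-2)
The later steps are derived from this incorrect expression, so the error originates in Step 3.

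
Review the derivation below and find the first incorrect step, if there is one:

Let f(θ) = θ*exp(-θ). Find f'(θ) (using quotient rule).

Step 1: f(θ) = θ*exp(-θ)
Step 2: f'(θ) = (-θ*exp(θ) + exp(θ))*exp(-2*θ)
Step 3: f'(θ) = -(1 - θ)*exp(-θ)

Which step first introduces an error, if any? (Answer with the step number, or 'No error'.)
Step 3

Step 3 is incorrect due to a sign flip.
The step shows: -(1 - θ)*exp(-θ)
The correct value should be: (1 - θ)*exp(-θ)

Explanation: The sign of the whole expression was flipped: the term (1 - θ)*exp(-θ) was incorrectly written as -(1 - θ)*exp(-θ)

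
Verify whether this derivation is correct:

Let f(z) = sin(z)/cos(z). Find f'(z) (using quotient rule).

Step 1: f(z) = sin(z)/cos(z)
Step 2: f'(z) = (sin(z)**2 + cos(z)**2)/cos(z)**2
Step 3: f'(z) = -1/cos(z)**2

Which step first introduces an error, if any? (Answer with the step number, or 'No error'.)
Step 3

Step 3 is incorrect due to a sign flip.
The step shows: -1/cos(z)**2
The correct value should be: cos(z)**(-2)

Explanation: The sign of the whole expression was flipped: the term cos(z)**(-2) was incorrectly written as -1/cos(z)**2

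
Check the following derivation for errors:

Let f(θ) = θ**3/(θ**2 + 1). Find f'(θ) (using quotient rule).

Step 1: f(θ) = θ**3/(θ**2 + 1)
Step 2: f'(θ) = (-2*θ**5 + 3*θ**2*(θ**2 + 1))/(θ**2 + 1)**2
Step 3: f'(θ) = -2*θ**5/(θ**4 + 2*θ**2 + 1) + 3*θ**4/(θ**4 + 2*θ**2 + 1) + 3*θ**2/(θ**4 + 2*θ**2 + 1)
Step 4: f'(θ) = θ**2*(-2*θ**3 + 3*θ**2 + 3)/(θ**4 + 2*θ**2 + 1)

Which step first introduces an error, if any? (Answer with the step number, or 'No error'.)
Step 2

Step 2 is incorrect due to a wrong exponent.
The step shows: (-2*θ**5 + 3*θ**2*(θ**2 + 1))/(θ**2 + 1)**2
The correct value should be: (-2*θ**4 + 3*θ**2*(θ**2 + 1))/(θ**2 + 1)**2

Explanation: The exponent 4 on θ was incorrectly written as 5: the term (-2*θ**4 + 3*θ**2*(θ**2 + 1))/(θ**2 + 1)**2 was incorrectly written as (-2*θ**5 + 3*θ**2*(θ**2 + 1))/(θ**2 + 1)**2
The later steps are derived from this incorrect expression, so the error originates in Step 2.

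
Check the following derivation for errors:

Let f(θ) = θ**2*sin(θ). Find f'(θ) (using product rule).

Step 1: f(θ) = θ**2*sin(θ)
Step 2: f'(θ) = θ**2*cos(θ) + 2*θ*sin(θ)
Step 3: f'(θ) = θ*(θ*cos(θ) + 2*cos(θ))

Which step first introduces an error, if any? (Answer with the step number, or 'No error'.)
Step 3

Step 3 is incorrect due to a wrong trig function.
The step shows: θ*(θ*cos(θ) + 2*cos(θ))
The correct value should be: θ*(θ*cos(θ) + 2*sin(θ))

Explanation: sin(θ) was incorrectly written as cos(θ): the term θ*(θ*cos(θ) + 2*sin(θ)) was incorrectly written as θ*(θ*cos(θ) + 2*cos(θ))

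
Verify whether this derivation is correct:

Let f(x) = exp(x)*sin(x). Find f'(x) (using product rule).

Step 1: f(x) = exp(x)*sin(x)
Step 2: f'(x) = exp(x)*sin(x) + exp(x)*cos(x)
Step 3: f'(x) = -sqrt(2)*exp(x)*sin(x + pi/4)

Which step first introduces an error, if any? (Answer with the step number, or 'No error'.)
Step 3

Step 3 is incorrect due to a sign flip.
The step shows: -sqrt(2)*exp(x)*sin(x + pi/4)
The correct value should be: sqrt(2)*exp(x)*sin(x + pi/4)

Explanation: The sign of the whole expression was flipped: the term sqrt(2)*exp(x)*sin(x + pi/4) was incorrectly written as -sqrt(2)*exp(x)*sin(x + pi/4)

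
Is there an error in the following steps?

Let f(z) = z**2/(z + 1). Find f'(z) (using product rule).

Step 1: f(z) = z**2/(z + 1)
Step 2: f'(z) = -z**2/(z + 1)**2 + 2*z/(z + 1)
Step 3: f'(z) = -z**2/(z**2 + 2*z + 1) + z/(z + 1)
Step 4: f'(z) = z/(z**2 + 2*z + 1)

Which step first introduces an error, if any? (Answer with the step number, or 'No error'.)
Step 3

Step 3 is incorrect due to a wrong coefficient.
The step shows: -z**2/(z**2 + 2*z + 1) + z/(z + 1)
The correct value should be: -z**2/(z**2 + 2*z + 1) + 2*z/(z + 1)

Explanation: The coefficient 2 was incorrectly written as 1: the term 2*z/(z + 1) was incorrectly written as z/(z + 1)
The later steps are derived from this incorrect expression, so the error originates in Step 3.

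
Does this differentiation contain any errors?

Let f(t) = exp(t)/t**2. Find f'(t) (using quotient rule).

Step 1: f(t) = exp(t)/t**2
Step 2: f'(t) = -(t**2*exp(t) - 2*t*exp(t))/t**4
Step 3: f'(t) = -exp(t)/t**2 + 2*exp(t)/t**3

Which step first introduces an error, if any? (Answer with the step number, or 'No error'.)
Step 2

Step 2 is incorrect due to a sign flip.
The step shows: -(t**2*exp(t) - 2*t*exp(t))/t**4
The correct value should be: (t**2*exp(t) - 2*t*exp(t))/t**4

Explanation: The sign of the whole expression was flipped: the term (t**2*exp(t) - 2*t*exp(t))/t**4 was incorrectly written as -(t**2*exp(t) - 2*t*exp(t))/t**4
The later steps are derived from this incorrect expression, so the error originates in Step 2.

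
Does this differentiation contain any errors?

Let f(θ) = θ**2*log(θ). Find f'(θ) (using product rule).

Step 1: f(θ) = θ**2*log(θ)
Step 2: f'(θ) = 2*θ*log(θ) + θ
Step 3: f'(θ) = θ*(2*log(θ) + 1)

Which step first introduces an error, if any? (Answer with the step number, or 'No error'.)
No error

All steps in this derivation are correct.
The final answer f'(θ) = θ*(2*log(θ) + 1) is valid.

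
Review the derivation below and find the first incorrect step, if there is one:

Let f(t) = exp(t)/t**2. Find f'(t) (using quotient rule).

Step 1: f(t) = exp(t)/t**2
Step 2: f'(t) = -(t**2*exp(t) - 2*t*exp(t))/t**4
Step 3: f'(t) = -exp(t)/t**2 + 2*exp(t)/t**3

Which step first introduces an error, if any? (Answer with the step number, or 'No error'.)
Step 2

Step 2 is incorrect due to a sign flip.
The step shows: -(t**2*exp(t) - 2*t*exp(t))/t**4
The correct value should be: (t**2*exp(t) - 2*t*exp(t))/t**4

Explanation: The sign of the whole expression was flipped: the term (t**2*exp(t) - 2*t*exp(t))/t**4 was incorrectly written as -(t**2*exp(t) - 2*t*exp(t))/t**4
The later steps are derived from this incorrect expression, so the error originates in Step 2.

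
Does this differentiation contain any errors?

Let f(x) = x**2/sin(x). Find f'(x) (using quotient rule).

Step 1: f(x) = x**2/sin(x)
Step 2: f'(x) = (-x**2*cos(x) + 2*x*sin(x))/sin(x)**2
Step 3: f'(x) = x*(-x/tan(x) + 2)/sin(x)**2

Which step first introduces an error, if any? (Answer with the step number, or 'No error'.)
Step 3

Step 3 is incorrect due to a wrong exponent.
The step shows: x*(-x/tan(x) + 2)/sin(x)**2
The correct value should be: x*(-x/tan(x) + 2)/sin(x)

Explanation: The exponent -1 on sin(x) was incorrectly written as -2: the term x*(-x/tan(x) + 2)/sin(x) was incorrectly written as x*(-x/tan(x) + 2)/sin(x)**2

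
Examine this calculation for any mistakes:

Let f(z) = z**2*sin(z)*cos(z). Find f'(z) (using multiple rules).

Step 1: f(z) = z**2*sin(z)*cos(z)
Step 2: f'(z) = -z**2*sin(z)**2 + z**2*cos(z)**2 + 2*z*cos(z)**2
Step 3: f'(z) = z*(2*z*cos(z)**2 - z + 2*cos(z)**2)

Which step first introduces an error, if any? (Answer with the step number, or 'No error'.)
Step 2

Step 2 is incorrect due to a wrong trig function.
The step shows: -z**2*sin(z)**2 + z**2*cos(z)**2 + 2*z*cos(z)**2
The correct value should be: -z**2*sin(z)**2 + z**2*cos(z)**2 + 2*z*sin(z)*cos(z)

Explanation: sin(z) was incorrectly written as cos(z): the term 2*z*sin(z)*cos(z) was incorrectly written as 2*z*cos(z)**2
The later steps are derived from this incorrect expression, so the error originates in Step 2.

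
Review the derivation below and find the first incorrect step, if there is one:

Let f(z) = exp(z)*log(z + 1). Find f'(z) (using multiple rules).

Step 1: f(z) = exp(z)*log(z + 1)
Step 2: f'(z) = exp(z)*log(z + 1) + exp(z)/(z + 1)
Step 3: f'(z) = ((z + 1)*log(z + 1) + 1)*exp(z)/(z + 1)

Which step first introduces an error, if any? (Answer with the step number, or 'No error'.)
No error

All steps in this derivation are correct.
The final answer f'(z) = ((z + 1)*log(z + 1) + 1)*exp(z)/(z + 1) is valid.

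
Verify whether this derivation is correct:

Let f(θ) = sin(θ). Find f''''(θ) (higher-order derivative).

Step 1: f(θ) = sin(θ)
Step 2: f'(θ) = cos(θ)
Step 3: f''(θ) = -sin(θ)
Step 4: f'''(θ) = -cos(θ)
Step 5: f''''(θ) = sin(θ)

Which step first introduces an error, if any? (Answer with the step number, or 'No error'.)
No error

All steps in this derivation are correct.
The final answer f''''(θ) = sin(θ) is valid.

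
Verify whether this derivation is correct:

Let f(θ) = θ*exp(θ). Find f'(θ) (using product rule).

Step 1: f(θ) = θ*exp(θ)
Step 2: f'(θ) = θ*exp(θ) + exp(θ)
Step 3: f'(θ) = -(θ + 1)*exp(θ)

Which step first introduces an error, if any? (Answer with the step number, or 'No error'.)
Step 3

Step 3 is incorrect due to a sign flip.
The step shows: -(θ + 1)*exp(θ)
The correct value should be: (θ + 1)*exp(θ)

Explanation: The sign of the whole expression was flipped: the term (θ + 1)*exp(θ) was incorrectly written as -(θ + 1)*exp(θ)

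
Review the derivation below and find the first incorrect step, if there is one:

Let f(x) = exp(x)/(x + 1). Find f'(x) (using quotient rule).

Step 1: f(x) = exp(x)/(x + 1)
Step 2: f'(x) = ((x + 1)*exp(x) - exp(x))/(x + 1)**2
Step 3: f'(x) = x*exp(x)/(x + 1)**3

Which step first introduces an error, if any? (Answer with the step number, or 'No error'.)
Step 3

Step 3 is incorrect due to a wrong exponent.
The step shows: x*exp(x)/(x + 1)**3
The correct value should be: x*exp(x)/(x + 1)**2

Explanation: The exponent -2 on x + 1 was incorrectly written as -3: the term x*exp(x)/(x + 1)**2 was incorrectly written as x*exp(x)/(x + 1)**3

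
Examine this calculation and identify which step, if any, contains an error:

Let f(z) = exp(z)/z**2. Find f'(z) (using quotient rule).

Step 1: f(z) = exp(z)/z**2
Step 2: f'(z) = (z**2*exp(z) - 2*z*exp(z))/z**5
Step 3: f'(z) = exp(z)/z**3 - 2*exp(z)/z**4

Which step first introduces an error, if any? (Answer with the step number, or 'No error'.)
Step 2

Step 2 is incorrect due to a wrong exponent.
The step shows: (z**2*exp(z) - 2*z*exp(z))/z**5
The correct value should be: (z**2*exp(z) - 2*z*exp(z))/z**4

Explanation: The exponent -4 on z was incorrectly written as -5: the term (z**2*exp(z) - 2*z*exp(z))/z**4 was incorrectly written as (z**2*exp(z) - 2*z*exp(z))/z**5
The later steps are derived from this incorrect expression, so the error originates in Step 2.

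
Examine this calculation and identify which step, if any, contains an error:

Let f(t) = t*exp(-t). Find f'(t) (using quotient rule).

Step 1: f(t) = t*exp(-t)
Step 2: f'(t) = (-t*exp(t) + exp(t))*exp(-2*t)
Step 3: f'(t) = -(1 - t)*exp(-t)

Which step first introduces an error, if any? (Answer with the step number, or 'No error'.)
Step 3

Step 3 is incorrect due to a sign flip.
The step shows: -(1 - t)*exp(-t)
The correct value should be: (1 - t)*exp(-t)

Explanation: The sign of the whole expression was flipped: the term (1 - t)*exp(-t) was incorrectly written as -(1 - t)*exp(-t)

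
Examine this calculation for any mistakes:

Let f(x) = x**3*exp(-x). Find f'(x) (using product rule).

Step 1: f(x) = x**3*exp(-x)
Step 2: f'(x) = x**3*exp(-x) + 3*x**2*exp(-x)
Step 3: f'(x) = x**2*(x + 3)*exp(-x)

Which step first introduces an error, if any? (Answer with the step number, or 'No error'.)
Step 2

Step 2 is incorrect due to a sign flip.
The step shows: x**3*exp(-x) + 3*x**2*exp(-x)
The correct value should be: -x**3*exp(-x) + 3*x**2*exp(-x)

Explanation: The sign of one term was flipped: the term -x**3*exp(-x) was incorrectly written as x**3*exp(-x)
The later steps are derived from this incorrect expression, so the error originates in Step 2.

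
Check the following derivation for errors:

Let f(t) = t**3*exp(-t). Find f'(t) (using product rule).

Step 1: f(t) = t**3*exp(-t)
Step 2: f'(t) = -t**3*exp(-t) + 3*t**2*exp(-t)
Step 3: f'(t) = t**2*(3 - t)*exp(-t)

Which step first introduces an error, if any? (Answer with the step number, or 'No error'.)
No error

All steps in this derivation are correct.
The final answer f'(t) = t**2*(3 - t)*exp(-t) is valid.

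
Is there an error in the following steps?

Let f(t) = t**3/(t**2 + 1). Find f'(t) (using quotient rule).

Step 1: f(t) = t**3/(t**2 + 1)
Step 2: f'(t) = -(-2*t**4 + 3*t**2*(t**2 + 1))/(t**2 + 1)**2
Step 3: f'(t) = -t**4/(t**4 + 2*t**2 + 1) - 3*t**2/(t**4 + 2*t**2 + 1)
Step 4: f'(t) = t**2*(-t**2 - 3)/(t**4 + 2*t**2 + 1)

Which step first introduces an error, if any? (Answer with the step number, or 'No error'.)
Step 2

Step 2 is incorrect due to a sign flip.
The step shows: -(-2*t**4 + 3*t**2*(t**2 + 1))/(t**2 + 1)**2
The correct value should be: (-2*t**4 + 3*t**2*(t**2 + 1))/(t**2 + 1)**2

Explanation: The sign of the whole expression was flipped: the term (-2*t**4 + 3*t**2*(t**2 + 1))/(t**2 + 1)**2 was incorrectly written as -(-2*t**4 + 3*t**2*(t**2 + 1))/(t**2 + 1)**2
The later steps are derived from this incorrect expression, so the error originates in Step 2.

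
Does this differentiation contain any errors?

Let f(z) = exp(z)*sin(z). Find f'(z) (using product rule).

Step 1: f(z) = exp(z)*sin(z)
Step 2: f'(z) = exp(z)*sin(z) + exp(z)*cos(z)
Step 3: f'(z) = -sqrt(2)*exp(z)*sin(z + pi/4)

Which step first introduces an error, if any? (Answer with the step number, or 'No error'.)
Step 3

Step 3 is incorrect due to a sign flip.
The step shows: -sqrt(2)*exp(z)*sin(z + pi/4)
The correct value should be: sqrt(2)*exp(z)*sin(z + pi/4)

Explanation: The sign of the whole expression was flipped: the term sqrt(2)*exp(z)*sin(z + pi/4) was incorrectly written as -sqrt(2)*exp(z)*sin(z + pi/4)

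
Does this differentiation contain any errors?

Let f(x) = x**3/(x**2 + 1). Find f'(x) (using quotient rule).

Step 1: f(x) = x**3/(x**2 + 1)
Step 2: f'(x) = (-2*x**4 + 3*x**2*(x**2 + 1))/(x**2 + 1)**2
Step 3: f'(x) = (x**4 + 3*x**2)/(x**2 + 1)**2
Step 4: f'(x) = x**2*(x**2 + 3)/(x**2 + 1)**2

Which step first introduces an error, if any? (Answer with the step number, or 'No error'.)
No error

All steps in this derivation are correct.
The final answer f'(x) = x**2*(x**2 + 3)/(x**2 + 1)**2 is valid.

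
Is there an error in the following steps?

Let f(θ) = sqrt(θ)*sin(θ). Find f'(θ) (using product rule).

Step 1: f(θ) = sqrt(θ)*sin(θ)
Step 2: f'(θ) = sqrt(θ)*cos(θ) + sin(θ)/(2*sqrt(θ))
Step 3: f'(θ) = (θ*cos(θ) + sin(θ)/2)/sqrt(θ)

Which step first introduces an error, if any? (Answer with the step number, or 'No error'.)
No error

All steps in this derivation are correct.
The final answer f'(θ) = (θ*cos(θ) + sin(θ)/2)/sqrt(θ) is valid.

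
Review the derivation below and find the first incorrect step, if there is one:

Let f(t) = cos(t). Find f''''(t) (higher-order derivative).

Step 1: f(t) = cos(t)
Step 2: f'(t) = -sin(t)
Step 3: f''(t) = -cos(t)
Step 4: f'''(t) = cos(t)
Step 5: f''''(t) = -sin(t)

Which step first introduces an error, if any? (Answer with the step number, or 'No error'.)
Step 4

Step 4 is incorrect due to a wrong trig function.
The step shows: cos(t)
The correct value should be: sin(t)

Explanation: sin(t) was incorrectly written as cos(t): the term sin(t) was incorrectly written as cos(t)
The later steps are derived from this incorrect expression, so the error originates in Step 4.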